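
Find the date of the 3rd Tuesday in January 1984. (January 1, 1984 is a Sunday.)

January 1984 begins on a Sunday, so the first Tuesday is January 3 (2 days later).
The 3rd Tuesday is 2 weeks later: 3 + 14 = 17.

1984-01-17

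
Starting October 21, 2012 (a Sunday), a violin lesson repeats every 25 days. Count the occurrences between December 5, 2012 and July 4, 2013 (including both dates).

9

Occurrences land 25·i days after October 21, 2012 for i = 0, 1, 2, …
December 5, 2012 is 45 days after the start; 45 ÷ 25 = 1 remainder 20; since the remainder is 20, round up to i = 2. First occurrence in the window: #3 on December 10, 2012 (2×25 = 50 days in).
July 4, 2013 is 256 days after the start; 256 ÷ 25 = 10 remainder 6. Last occurrence in the window: #11 on June 28, 2013.
Occurrences #3 through #11: 9 in total.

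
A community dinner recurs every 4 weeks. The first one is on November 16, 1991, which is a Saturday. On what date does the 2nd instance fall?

December 14, 1991

The 2nd occurrence is 1 interval after the first: 1 × 28 = 28 days after November 16, 1991.
November has 30 days — 14 days to the end of November leaves 14.
14 days into December → December 14, 1991.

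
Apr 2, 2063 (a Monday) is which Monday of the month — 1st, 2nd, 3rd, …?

1st

Day 2 falls in week ⌈2/7⌉ of the month.
Days 1–7 hold the 1st Monday, 8–14 the 2nd, 15–21 the 3rd, 22–28 the 4th, 29–31 the 5th.
2 is in the range for the 1st.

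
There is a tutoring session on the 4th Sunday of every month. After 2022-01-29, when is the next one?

January 2022 starts on a Saturday; its first Sunday is the 2nd, so the 4th Sunday is the 23rd — 2022-01-23.
That is not after 2022-01-29, so look at February 2022.
February 2022 starts on a Tuesday; its first Sunday is the 6th, so the 4th Sunday is the 27th — 2022-02-27.

2022-02-27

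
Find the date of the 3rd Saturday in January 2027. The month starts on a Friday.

2027-01-16

January 2027 begins on a Friday, so the first Saturday is January 2 (1 day later).
The 3rd Saturday is 2 weeks later: 2 + 14 = 16.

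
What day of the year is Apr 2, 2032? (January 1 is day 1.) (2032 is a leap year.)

Days in months before Apr: 31 + 29 + 31 = 91.
Plus 2 days into Apr → day 93.

93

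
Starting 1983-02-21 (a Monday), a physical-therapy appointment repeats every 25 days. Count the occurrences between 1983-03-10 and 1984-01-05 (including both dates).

12

Occurrences land 25·i days after 1983-02-21 for i = 0, 1, 2, …
1983-03-10 is 17 days after the start; 17 ÷ 25 = 0 remainder 17; since the remainder is 17, round up to i = 1. First occurrence in the window: #2 on 1983-03-18 (1×25 = 25 days in).
1984-01-05 is 318 days after the start; 318 ÷ 25 = 12 remainder 18. Last occurrence in the window: #13 on 1983-12-18.
Occurrences #2 through #13: 12 in total.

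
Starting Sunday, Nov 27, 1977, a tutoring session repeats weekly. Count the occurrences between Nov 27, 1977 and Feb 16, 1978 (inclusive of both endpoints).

12

Occurrences land 7·i days after Nov 27, 1977 for i = 0, 1, 2, …
The window opens on the start date, so the first occurrence inside is #1 on Nov 27, 1977.
Feb 16, 1978 is 81 days after the start; 81 ÷ 7 = 11 remainder 4. Last occurrence in the window: #12 on Feb 12, 1978.
Occurrences #1 through #12: 12 in total.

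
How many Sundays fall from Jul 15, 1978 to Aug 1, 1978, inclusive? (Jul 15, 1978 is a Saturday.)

3

Jul 15, 1978 is a Saturday; the first Sunday on or after it is Jul 16, 1978 (1 day later).
From Jul 16, 1978 to Aug 1, 1978: 15 + 1 = 16 days (rest of Jul, Aug).
16 ÷ 7 = 2 full weeks with remainder 2, so 2 more Sundays after the first → 3.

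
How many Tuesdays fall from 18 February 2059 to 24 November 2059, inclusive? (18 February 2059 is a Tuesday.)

40

18 February 2059 is a Tuesday; the first Tuesday on or after it is 18 February 2059.
From 18 February 2059 to 24 November 2059: 10 + 31 + 30 + 31 + 30 + 31 + 31 + 30 + 31 + 24 = 279 days (rest of February, March, April, May, June, July, August, September, October, November).
279 ÷ 7 = 39 full weeks with remainder 6, so 39 more Tuesdays after the first → 40.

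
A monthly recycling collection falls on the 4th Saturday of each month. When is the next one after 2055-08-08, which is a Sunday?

August 2055 starts on a Sunday; its first Saturday is the 7th, so the 4th Saturday is the 28th — 2055-08-28.
2055-08-28 is after 2055-08-08, so that is the next one.

2055-08-28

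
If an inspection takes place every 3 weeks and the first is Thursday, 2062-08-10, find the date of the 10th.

2063-02-15

The 10th occurrence is 9 intervals after the first: 9 × 21 = 189 days after 2062-08-10.
August has 31 days — 21 days to the end of August leaves 168.
September has 30 days (138 left).
October has 31 days (107 left).
November has 30 days (77 left).
December has 31 days (46 left).
January has 31 days (15 left).
15 days into February → 2063-02-15.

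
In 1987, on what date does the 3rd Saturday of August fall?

1987-08-15

The first Saturday of August 1987 is August 1.
The 3rd Saturday is 2 weeks later: 1 + 14 = 15.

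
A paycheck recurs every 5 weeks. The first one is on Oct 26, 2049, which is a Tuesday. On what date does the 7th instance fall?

May 24, 2050

The 7th occurrence is 6 intervals after the first: 6 × 35 = 210 days after Oct 26, 2049.
Oct has 31 days — 5 days to the end of Oct leaves 205.
Nov has 30 days (175 left).
Dec has 31 days (144 left).
Jan has 31 days (113 left).
Feb has 28 days (85 left).
Mar has 31 days (54 left).
Apr has 30 days (24 left).
24 days into May → May 24, 2050.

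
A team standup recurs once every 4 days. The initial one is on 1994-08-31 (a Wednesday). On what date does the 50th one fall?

The 50th occurrence is 49 intervals after the first: 49 × 4 = 196 days after 1994-08-31.
August has 31 days — 0 days to the end of August leaves 196.
September has 30 days (166 left).
October has 31 days (135 left).
November has 30 days (105 left).
December has 31 days (74 left).
January has 31 days (43 left).
February has 28 days (15 left).
15 days into March → 1995-03-15.

1995-03-15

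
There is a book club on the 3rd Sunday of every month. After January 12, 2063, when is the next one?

January 2063 starts on a Monday; its first Sunday is the 7th, so the 3rd Sunday is the 21st — January 21, 2063.
January 21, 2063 is after January 12, 2063, so that is the next one.

January 21, 2063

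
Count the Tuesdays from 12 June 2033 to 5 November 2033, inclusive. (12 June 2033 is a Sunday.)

21

12 June 2033 is a Sunday; the first Tuesday on or after it is 14 June 2033 (2 days later).
From 14 June 2033 to 5 November 2033: 16 + 31 + 31 + 30 + 31 + 5 = 144 days (rest of June, July, August, September, October, November).
144 ÷ 7 = 20 full weeks with remainder 4, so 20 more Tuesdays after the first → 21.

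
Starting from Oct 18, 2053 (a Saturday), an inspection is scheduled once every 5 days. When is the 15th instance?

Dec 27, 2053

The 15th occurrence is 14 intervals after the first: 14 × 5 = 70 days after Oct 18, 2053.
Oct has 31 days — 13 days to the end of Oct leaves 57.
Nov has 30 days (27 left).
27 days into Dec → Dec 27, 2053.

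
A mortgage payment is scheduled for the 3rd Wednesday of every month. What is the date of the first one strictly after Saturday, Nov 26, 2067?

Nov 2067 starts on a Tuesday; its first Wednesday is the 2nd, so the 3rd Wednesday is the 16th — Nov 16, 2067.
That is not after Nov 26, 2067, so look at Dec 2067.
Dec 2067 starts on a Thursday; its first Wednesday is the 7th, so the 3rd Wednesday is the 21st — Dec 21, 2067.

Dec 21, 2067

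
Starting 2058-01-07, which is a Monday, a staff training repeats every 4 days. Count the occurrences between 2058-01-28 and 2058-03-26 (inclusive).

Occurrences land 4·i days after 2058-01-07 for i = 0, 1, 2, …
2058-01-28 is 21 days after the start; 21 ÷ 4 = 5 remainder 1; since the remainder is 1, round up to i = 6. First occurrence in the window: #7 on 2058-01-31 (6×4 = 24 days in).
2058-03-26 is 78 days after the start; 78 ÷ 4 = 19 remainder 2. Last occurrence in the window: #20 on 2058-03-24.
Occurrences #7 through #20: 14 in total.

14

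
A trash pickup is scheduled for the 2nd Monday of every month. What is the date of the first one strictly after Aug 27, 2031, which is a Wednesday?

Aug 2031 starts on a Friday; its first Monday is the 4th, so the 2nd Monday is the 11th — Aug 11, 2031.
That is not after Aug 27, 2031, so look at Sep 2031.
Sep 2031 starts on a Monday; its first Monday is the 1st, so the 2nd Monday is the 8th — Sep 8, 2031.

Sep 8, 2031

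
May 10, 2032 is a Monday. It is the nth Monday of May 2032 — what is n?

2nd

Day 10 falls in week ⌈10/7⌉ of the month.
Days 1–7 hold the 1st Monday, 8–14 the 2nd, 15–21 the 3rd, 22–28 the 4th, 29–31 the 5th.
10 is in the range for the 2nd.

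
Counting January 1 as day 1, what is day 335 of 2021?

January has 31 days (335 − 31 = 304 remain).
February has 28 days (304 − 28 = 276 remain).
March has 31 days (276 − 31 = 245 remain).
April has 30 days (245 − 30 = 215 remain).
May has 31 days (215 − 31 = 184 remain).
June has 30 days (184 − 30 = 154 remain).
July has 31 days (154 − 31 = 123 remain).
August has 31 days (123 − 31 = 92 remain).
September has 30 days (92 − 30 = 62 remain).
October has 31 days (62 − 31 = 31 remain).
November has 30 days (31 − 30 = 1 remain).
1 into December → December 1.

2021-12-01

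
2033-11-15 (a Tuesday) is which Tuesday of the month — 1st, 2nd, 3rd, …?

Day 15 falls in week ⌈15/7⌉ of the month.
Days 1–7 hold the 1st Tuesday, 8–14 the 2nd, 15–21 the 3rd, 22–28 the 4th, 29–31 the 5th.
15 is in the range for the 3rd.

3rd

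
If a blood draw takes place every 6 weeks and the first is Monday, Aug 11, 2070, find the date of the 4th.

The 4th occurrence is 3 intervals after the first: 3 × 42 = 126 days after Aug 11, 2070.
Aug has 31 days — 20 days to the end of Aug leaves 106.
Sep has 30 days (76 left).
Oct has 31 days (45 left).
Nov has 30 days (15 left).
15 days into Dec → Dec 15, 2070.

Dec 15, 2070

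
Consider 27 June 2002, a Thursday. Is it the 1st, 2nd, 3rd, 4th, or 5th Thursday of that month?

4th

Day 27 falls in week ⌈27/7⌉ of the month.
Days 1–7 hold the 1st Thursday, 8–14 the 2nd, 15–21 the 3rd, 22–28 the 4th, 29–31 the 5th.
27 is in the range for the 4th.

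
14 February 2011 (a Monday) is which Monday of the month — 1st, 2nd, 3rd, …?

2nd

Day 14 falls in week ⌈14/7⌉ of the month.
Days 1–7 hold the 1st Monday, 8–14 the 2nd, 15–21 the 3rd, 22–28 the 4th, 29–31 the 5th.
14 is in the range for the 2nd.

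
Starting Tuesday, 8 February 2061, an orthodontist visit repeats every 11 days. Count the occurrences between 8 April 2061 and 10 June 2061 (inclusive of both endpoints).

6

Occurrences land 11·i days after 8 February 2061 for i = 0, 1, 2, …
8 April 2061 is 59 days after the start; 59 ÷ 11 = 5 remainder 4; since the remainder is 4, round up to i = 6. First occurrence in the window: #7 on 15 April 2061 (6×11 = 66 days in).
10 June 2061 is 122 days after the start; 122 ÷ 11 = 11 remainder 1. Last occurrence in the window: #12 on 9 June 2061.
Occurrences #7 through #12: 6 in total.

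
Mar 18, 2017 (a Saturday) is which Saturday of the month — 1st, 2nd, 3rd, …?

Day 18 falls in week ⌈18/7⌉ of the month.
Days 1–7 hold the 1st Saturday, 8–14 the 2nd, 15–21 the 3rd, 22–28 the 4th, 29–31 the 5th.
18 is in the range for the 3rd.

3rd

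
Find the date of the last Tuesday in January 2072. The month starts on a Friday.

January 2072 begins on a Friday, so the first Tuesday is January 5 (4 days later).
January 2072 has 31 days. Adding weeks: 5, 12, 19, 26 — the last one ≤ 31 is the 26th.

2072-01-26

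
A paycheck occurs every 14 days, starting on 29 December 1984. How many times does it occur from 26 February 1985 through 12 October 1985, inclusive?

Occurrences land 14·i days after 29 December 1984 for i = 0, 1, 2, …
26 February 1985 is 59 days after the start; 59 ÷ 14 = 4 remainder 3; since the remainder is 3, round up to i = 5. First occurrence in the window: #6 on 9 March 1985 (5×14 = 70 days in).
12 October 1985 is 287 days after the start; 287 ÷ 14 = 20 remainder 7. Last occurrence in the window: #21 on 5 October 1985.
Occurrences #6 through #21: 16 in total.

16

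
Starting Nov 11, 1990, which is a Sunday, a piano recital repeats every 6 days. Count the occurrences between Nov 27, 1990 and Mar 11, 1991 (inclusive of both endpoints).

Occurrences land 6·i days after Nov 11, 1990 for i = 0, 1, 2, …
Nov 27, 1990 is 16 days after the start; 16 ÷ 6 = 2 remainder 4; since the remainder is 4, round up to i = 3. First occurrence in the window: #4 on Nov 29, 1990 (3×6 = 18 days in).
Mar 11, 1991 is 120 days after the start; 120 ÷ 6 = 20 remainder 0. Last occurrence in the window: #21 on Mar 11, 1991.
Occurrences #4 through #21: 18 in total.

18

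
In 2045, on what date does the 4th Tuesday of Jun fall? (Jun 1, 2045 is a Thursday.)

Jun 2045 begins on a Thursday, so the first Tuesday is Jun 6 (5 days later).
The 4th Tuesday is 3 weeks later: 6 + 21 = 27.

Jun 27, 2045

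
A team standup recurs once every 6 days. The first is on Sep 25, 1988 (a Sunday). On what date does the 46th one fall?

Jun 22, 1989

The 46th occurrence is 45 intervals after the first: 45 × 6 = 270 days after Sep 25, 1988.
Sep has 30 days — 5 days to the end of Sep leaves 265.
Oct has 31 days (234 left).
Nov has 30 days (204 left).
Dec has 31 days (173 left).
Jan has 31 days (142 left).
Feb has 28 days (114 left).
Mar has 31 days (83 left).
Apr has 30 days (53 left).
May has 31 days (22 left).
22 days into Jun → Jun 22, 1989.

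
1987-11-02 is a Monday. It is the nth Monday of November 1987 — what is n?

Day 2 falls in week ⌈2/7⌉ of the month.
Days 1–7 hold the 1st Monday, 8–14 the 2nd, 15–21 the 3rd, 22–28 the 4th, 29–31 the 5th.
2 is in the range for the 1st.

1st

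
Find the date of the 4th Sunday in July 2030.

July 2030 begins on a Monday, so the first Sunday is July 7 (6 days later).
The 4th Sunday is 3 weeks later: 7 + 21 = 28.

28 July 2030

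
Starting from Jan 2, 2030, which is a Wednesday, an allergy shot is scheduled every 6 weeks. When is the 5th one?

The 5th occurrence is 4 intervals after the first: 4 × 42 = 168 days after Jan 2, 2030.
Jan has 31 days — 29 days to the end of Jan leaves 139.
Feb has 28 days (111 left).
Mar has 31 days (80 left).
Apr has 30 days (50 left).
May has 31 days (19 left).
19 days into Jun → Jun 19, 2030.

Jun 19, 2030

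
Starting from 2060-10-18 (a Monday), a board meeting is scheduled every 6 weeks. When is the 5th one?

2061-04-04

The 5th occurrence is 4 intervals after the first: 4 × 42 = 168 days after 2060-10-18.
October has 31 days — 13 days to the end of October leaves 155.
November has 30 days (125 left).
December has 31 days (94 left).
January has 31 days (63 left).
February has 28 days (35 left).
March has 31 days (4 left).
4 days into April → 2061-04-04.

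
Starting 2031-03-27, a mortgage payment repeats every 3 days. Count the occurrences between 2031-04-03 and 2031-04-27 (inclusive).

Occurrences land 3·i days after 2031-03-27 for i = 0, 1, 2, …
2031-04-03 is 7 days after the start; 7 ÷ 3 = 2 remainder 1; since the remainder is 1, round up to i = 3. First occurrence in the window: #4 on 2031-04-05 (3×3 = 9 days in).
2031-04-27 is 31 days after the start; 31 ÷ 3 = 10 remainder 1. Last occurrence in the window: #11 on 2031-04-26.
Occurrences #4 through #11: 8 in total.

8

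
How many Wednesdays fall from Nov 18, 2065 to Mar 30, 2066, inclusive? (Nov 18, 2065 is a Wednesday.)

19

Nov 18, 2065 is a Wednesday; the first Wednesday on or after it is Nov 18, 2065.
From Nov 18, 2065 to Mar 30, 2066: 12 + 31 + 31 + 28 + 30 = 132 days (rest of Nov, Dec, Jan, Feb, Mar).
132 ÷ 7 = 18 full weeks with remainder 6, so 18 more Wednesdays after the first → 19.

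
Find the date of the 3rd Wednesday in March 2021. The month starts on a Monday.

17 March 2021

March 2021 begins on a Monday, so the first Wednesday is March 3 (2 days later).
The 3rd Wednesday is 2 weeks later: 3 + 14 = 17.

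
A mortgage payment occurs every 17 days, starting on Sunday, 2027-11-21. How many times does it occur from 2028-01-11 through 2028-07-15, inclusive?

11

Occurrences land 17·i days after 2027-11-21 for i = 0, 1, 2, …
2028-01-11 is 51 days after the start; 51 ÷ 17 = 3 remainder 0. First occurrence in the window: #4 on 2028-01-11 (3×17 = 51 days in).
2028-07-15 is 237 days after the start; 237 ÷ 17 = 13 remainder 16. Last occurrence in the window: #14 on 2028-06-29.
Occurrences #4 through #14: 11 in total.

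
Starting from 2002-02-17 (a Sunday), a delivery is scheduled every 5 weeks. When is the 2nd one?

2002-03-24

The 2nd occurrence is 1 interval after the first: 1 × 35 = 35 days after 2002-02-17.
February has 28 days — 11 days to the end of February leaves 24.
24 days into March → 2002-03-24.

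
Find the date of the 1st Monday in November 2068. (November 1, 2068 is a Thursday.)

November 5, 2068

November 2068 begins on a Thursday, so the first Monday is November 5 (4 days later).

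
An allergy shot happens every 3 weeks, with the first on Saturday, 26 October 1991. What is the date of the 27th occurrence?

24 April 1993

The 27th occurrence is 26 intervals after the first: 26 × 21 = 546 days after 26 October 1991.
October has 31 days — 5 days to the end of October leaves 541.
From end of October to end of 1991 is 61 days (480 left).
1992 has 366 days (114 left).
January has 31 days (83 left).
February has 28 days (55 left).
March has 31 days (24 left).
24 days into April → 24 April 1993.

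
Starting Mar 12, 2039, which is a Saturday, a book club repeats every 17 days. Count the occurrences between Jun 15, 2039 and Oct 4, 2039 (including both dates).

7

Occurrences land 17·i days after Mar 12, 2039 for i = 0, 1, 2, …
Jun 15, 2039 is 95 days after the start; 95 ÷ 17 = 5 remainder 10; since the remainder is 10, round up to i = 6. First occurrence in the window: #7 on Jun 22, 2039 (6×17 = 102 days in).
Oct 4, 2039 is 206 days after the start; 206 ÷ 17 = 12 remainder 2. Last occurrence in the window: #13 on Oct 2, 2039.
Occurrences #7 through #13: 7 in total.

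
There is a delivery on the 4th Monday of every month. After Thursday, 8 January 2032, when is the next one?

26 January 2032

January 2032 starts on a Thursday; its first Monday is the 5th, so the 4th Monday is the 26th — 26 January 2032.
26 January 2032 is after 8 January 2032, so that is the next one.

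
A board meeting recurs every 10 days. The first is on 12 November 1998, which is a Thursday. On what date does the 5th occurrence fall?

The 5th occurrence is 4 intervals after the first: 4 × 10 = 40 days after 12 November 1998.
November has 30 days — 18 days to the end of November leaves 22.
22 days into December → 22 December 1998.

22 December 1998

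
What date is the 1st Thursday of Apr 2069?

The first Thursday of Apr 2069 is Apr 4.

Apr 4, 2069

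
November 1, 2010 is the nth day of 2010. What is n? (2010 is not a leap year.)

Days in months before November: 31 + 28 + 31 + 30 + 31 + 30 + 31 + 31 + 30 + 31 = 304.
Plus 1 day into November → day 305.

305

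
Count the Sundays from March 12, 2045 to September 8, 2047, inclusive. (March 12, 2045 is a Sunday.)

131

March 12, 2045 is a Sunday; the first Sunday on or after it is March 12, 2045.
From March 12, 2045 to September 8, 2047: 294 + 365 + 251 = 910 days (rest of 2045, 2046, to September 8, 2047 in 2047).
910 ÷ 7 = 130 full weeks with remainder 0, so 130 more Sundays after the first → 131.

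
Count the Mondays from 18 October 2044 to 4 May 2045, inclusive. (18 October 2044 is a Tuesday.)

28

18 October 2044 is a Tuesday; the first Monday on or after it is 24 October 2044 (6 days later).
From 24 October 2044 to 4 May 2045: 7 + 30 + 31 + 31 + 28 + 31 + 30 + 4 = 192 days (rest of October, November, December, January, February, March, April, May).
192 ÷ 7 = 27 full weeks with remainder 3, so 27 more Mondays after the first → 28.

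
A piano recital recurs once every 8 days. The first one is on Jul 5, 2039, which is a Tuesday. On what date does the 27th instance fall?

The 27th occurrence is 26 intervals after the first: 26 × 8 = 208 days after Jul 5, 2039.
Jul has 31 days — 26 days to the end of Jul leaves 182.
Aug has 31 days (151 left).
Sep has 30 days (121 left).
Oct has 31 days (90 left).
Nov has 30 days (60 left).
Dec has 31 days (29 left).
29 days into Jan → Jan 29, 2040.

Jan 29, 2040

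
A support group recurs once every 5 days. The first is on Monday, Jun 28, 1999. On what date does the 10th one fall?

The 10th occurrence is 9 intervals after the first: 9 × 5 = 45 days after Jun 28, 1999.
Jun has 30 days — 2 days to the end of Jun leaves 43.
Jul has 31 days (12 left).
12 days into Aug → Aug 12, 1999.

Aug 12, 1999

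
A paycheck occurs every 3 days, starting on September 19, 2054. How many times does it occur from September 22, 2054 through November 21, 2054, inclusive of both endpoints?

Occurrences land 3·i days after September 19, 2054 for i = 0, 1, 2, …
September 22, 2054 is 3 days after the start; 3 ÷ 3 = 1 remainder 0. First occurrence in the window: #2 on September 22, 2054 (1×3 = 3 days in).
November 21, 2054 is 63 days after the start; 63 ÷ 3 = 21 remainder 0. Last occurrence in the window: #22 on November 21, 2054.
Occurrences #2 through #22: 21 in total.

21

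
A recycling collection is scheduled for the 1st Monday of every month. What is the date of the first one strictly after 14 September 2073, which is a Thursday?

September 2073 starts on a Friday, so its 1st Monday is 4 September 2073 (3 days in).
That is not after 14 September 2073, so look at October 2073.
October 2073 starts on a Sunday, so its 1st Monday is 2 October 2073 (1 day in).

2 October 2073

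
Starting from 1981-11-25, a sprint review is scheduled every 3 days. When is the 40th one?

1982-03-22

The 40th occurrence is 39 intervals after the first: 39 × 3 = 117 days after 1981-11-25.
November has 30 days — 5 days to the end of November leaves 112.
December has 31 days (81 left).
January has 31 days (50 left).
February has 28 days (22 left).
22 days into March → 1982-03-22.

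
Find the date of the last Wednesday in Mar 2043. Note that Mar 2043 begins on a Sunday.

Mar 2043 begins on a Sunday, so the first Wednesday is Mar 4 (3 days later).
Mar 2043 has 31 days. Adding weeks: 4, 11, 18, 25 — the last one ≤ 31 is the 25th.

Mar 25, 2043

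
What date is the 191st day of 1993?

January has 31 days (191 − 31 = 160 remain).
February has 28 days (160 − 28 = 132 remain).
March has 31 days (132 − 31 = 101 remain).
April has 30 days (101 − 30 = 71 remain).
May has 31 days (71 − 31 = 40 remain).
June has 30 days (40 − 30 = 10 remain).
10 into July → July 10.

1993-07-10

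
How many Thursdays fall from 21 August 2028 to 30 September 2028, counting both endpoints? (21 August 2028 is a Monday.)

21 August 2028 is a Monday; the first Thursday on or after it is 24 August 2028 (3 days later).
From 24 August 2028 to 30 September 2028: 7 + 30 = 37 days (rest of August, September).
37 ÷ 7 = 5 full weeks with remainder 2, so 5 more Thursdays after the first → 6.

6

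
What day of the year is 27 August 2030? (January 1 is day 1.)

239

Days in months before August: 31 + 28 + 31 + 30 + 31 + 30 + 31 = 212.
Plus 27 days into August → day 239.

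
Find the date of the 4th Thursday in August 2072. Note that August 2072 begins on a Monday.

August 25, 2072

August 2072 begins on a Monday, so the first Thursday is August 4 (3 days later).
The 4th Thursday is 3 weeks later: 4 + 21 = 25.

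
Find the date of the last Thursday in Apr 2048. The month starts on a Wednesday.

Apr 30, 2048

Apr 2048 begins on a Wednesday, so the first Thursday is Apr 2 (1 day later).
Apr 2048 has 30 days. Adding weeks: 2, 9, 16, 23, 30 — the last one ≤ 30 is the 30th.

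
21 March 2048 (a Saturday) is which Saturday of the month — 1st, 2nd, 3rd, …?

Day 21 falls in week ⌈21/7⌉ of the month.
Days 1–7 hold the 1st Saturday, 8–14 the 2nd, 15–21 the 3rd, 22–28 the 4th, 29–31 the 5th.
21 is in the range for the 3rd.

3rd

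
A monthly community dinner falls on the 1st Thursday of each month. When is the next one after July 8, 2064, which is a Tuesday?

July 2064 starts on a Tuesday, so its 1st Thursday is July 3, 2064 (2 days in).
That is not after July 8, 2064, so look at August 2064.
August 2064 starts on a Friday, so its 1st Thursday is August 7, 2064 (6 days in).

August 7, 2064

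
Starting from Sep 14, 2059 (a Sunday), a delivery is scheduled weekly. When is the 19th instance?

The 19th occurrence is 18 intervals after the first: 18 × 7 = 126 days after Sep 14, 2059.
Sep has 30 days — 16 days to the end of Sep leaves 110.
Oct has 31 days (79 left).
Nov has 30 days (49 left).
Dec has 31 days (18 left).
18 days into Jan → Jan 18, 2060.

Jan 18, 2060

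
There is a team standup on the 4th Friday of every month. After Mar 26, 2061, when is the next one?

Mar 2061 starts on a Tuesday; its first Friday is the 4th, so the 4th Friday is the 25th — Mar 25, 2061.
That is not after Mar 26, 2061, so look at Apr 2061.
Apr 2061 starts on a Friday; its first Friday is the 1st, so the 4th Friday is the 22nd — Apr 22, 2061.

Apr 22, 2061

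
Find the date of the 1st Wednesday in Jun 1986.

Jun 1986 begins on a Sunday, so the first Wednesday is Jun 4 (3 days later).

Jun 4, 1986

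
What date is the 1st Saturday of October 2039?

October 1, 2039

The first Saturday of October 2039 is October 1.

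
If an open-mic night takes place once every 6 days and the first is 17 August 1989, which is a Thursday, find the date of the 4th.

The 4th occurrence is 3 intervals after the first: 3 × 6 = 18 days after 17 August 1989.
August has 31 days — 14 days to the end of August leaves 4.
4 days into September → 4 September 1989.

4 September 1989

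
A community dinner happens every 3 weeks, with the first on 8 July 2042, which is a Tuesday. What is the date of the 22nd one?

22 September 2043

The 22nd occurrence is 21 intervals after the first: 21 × 21 = 441 days after 8 July 2042.
July has 31 days — 23 days to the end of July leaves 418.
From end of July to end of 2042 is 153 days (265 left).
January has 31 days (234 left).
February has 28 days (206 left).
March has 31 days (175 left).
April has 30 days (145 left).
May has 31 days (114 left).
June has 30 days (84 left).
July has 31 days (53 left).
August has 31 days (22 left).
22 days into September → 22 September 2043.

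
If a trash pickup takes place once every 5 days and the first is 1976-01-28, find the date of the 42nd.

The 42nd occurrence is 41 intervals after the first: 41 × 5 = 205 days after 1976-01-28.
January has 31 days — 3 days to the end of January leaves 202.
February has 29 days (173 left).
March has 31 days (142 left).
April has 30 days (112 left).
May has 31 days (81 left).
June has 30 days (51 left).
July has 31 days (20 left).
20 days into August → 1976-08-20.

1976-08-20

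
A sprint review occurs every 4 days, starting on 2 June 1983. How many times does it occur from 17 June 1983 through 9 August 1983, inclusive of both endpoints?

Occurrences land 4·i days after 2 June 1983 for i = 0, 1, 2, …
17 June 1983 is 15 days after the start; 15 ÷ 4 = 3 remainder 3; since the remainder is 3, round up to i = 4. First occurrence in the window: #5 on 18 June 1983 (4×4 = 16 days in).
9 August 1983 is 68 days after the start; 68 ÷ 4 = 17 remainder 0. Last occurrence in the window: #18 on 9 August 1983.
Occurrences #5 through #18: 14 in total.

14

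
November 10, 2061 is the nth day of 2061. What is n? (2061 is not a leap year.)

Days in months before November: 31 + 28 + 31 + 30 + 31 + 30 + 31 + 31 + 30 + 31 = 304.
Plus 10 days into November → day 314.

314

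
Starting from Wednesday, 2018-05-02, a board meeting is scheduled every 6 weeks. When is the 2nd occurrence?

The 2nd occurrence is 1 interval after the first: 1 × 42 = 42 days after 2018-05-02.
May has 31 days — 29 days to the end of May leaves 13.
13 days into June → 2018-06-13.

2018-06-13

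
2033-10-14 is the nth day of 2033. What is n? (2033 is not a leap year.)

287

Days in months before October: 31 + 28 + 31 + 30 + 31 + 30 + 31 + 31 + 30 = 273.
Plus 14 days into October → day 287.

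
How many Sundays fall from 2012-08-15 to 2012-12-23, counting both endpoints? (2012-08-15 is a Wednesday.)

2012-08-15 is a Wednesday; the first Sunday on or after it is 2012-08-19 (4 days later).
From 2012-08-19 to 2012-12-23: 12 + 30 + 31 + 30 + 23 = 126 days (rest of August, September, October, November, December).
126 ÷ 7 = 18 full weeks with remainder 0, so 18 more Sundays after the first → 19.

19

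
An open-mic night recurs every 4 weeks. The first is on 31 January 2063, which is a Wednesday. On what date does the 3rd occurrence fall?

The 3rd occurrence is 2 intervals after the first: 2 × 28 = 56 days after 31 January 2063.
January has 31 days — 0 days to the end of January leaves 56.
February has 28 days (28 left).
28 days into March → 28 March 2063.

28 March 2063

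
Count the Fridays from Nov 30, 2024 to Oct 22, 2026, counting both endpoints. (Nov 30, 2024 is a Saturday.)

Nov 30, 2024 is a Saturday; the first Friday on or after it is Dec 6, 2024 (6 days later).
From Dec 6, 2024 to Oct 22, 2026: 25 + 365 + 295 = 685 days (rest of 2024, 2025, to Oct 22, 2026 in 2026).
685 ÷ 7 = 97 full weeks with remainder 6, so 97 more Fridays after the first → 98.

98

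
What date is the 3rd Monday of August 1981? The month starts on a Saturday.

August 1981 begins on a Saturday, so the first Monday is August 3 (2 days later).
The 3rd Monday is 2 weeks later: 3 + 14 = 17.

August 17, 1981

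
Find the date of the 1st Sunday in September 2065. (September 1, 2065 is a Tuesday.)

6 September 2065

September 2065 begins on a Tuesday, so the first Sunday is September 6 (5 days later).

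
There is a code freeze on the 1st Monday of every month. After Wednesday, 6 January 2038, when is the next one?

1 February 2038

January 2038 starts on a Friday, so its 1st Monday is 4 January 2038 (3 days in).
That is not after 6 January 2038, so look at February 2038.
February 2038 starts on a Monday, so its 1st Monday is 1 February 2038.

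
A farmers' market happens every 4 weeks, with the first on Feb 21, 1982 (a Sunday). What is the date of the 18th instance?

Jun 12, 1983

The 18th occurrence is 17 intervals after the first: 17 × 28 = 476 days after Feb 21, 1982.
Feb has 28 days — 7 days to the end of Feb leaves 469.
From end of Feb to end of 1982 is 306 days (163 left).
Jan has 31 days (132 left).
Feb has 28 days (104 left).
Mar has 31 days (73 left).
Apr has 30 days (43 left).
May has 31 days (12 left).
12 days into Jun → Jun 12, 1983.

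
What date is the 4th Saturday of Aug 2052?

Aug 24, 2052

The first Saturday of Aug 2052 is Aug 3.
The 4th Saturday is 3 weeks later: 3 + 21 = 24.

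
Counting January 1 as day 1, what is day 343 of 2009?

Jan has 31 days (343 − 31 = 312 remain).
Feb has 28 days (312 − 28 = 284 remain).
Mar has 31 days (284 − 31 = 253 remain).
Apr has 30 days (253 − 30 = 223 remain).
May has 31 days (223 − 31 = 192 remain).
Jun has 30 days (192 − 30 = 162 remain).
Jul has 31 days (162 − 31 = 131 remain).
Aug has 31 days (131 − 31 = 100 remain).
Sep has 30 days (100 − 30 = 70 remain).
Oct has 31 days (70 − 31 = 39 remain).
Nov has 30 days (39 − 30 = 9 remain).
9 into Dec → Dec 9.

Dec 9, 2009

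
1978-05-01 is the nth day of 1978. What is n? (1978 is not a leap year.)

Days in months before May: 31 + 28 + 31 + 30 = 120.
Plus 1 day into May → day 121.

121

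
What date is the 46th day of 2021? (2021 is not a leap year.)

January has 31 days (46 − 31 = 15 remain).
15 into February → February 15.

15 February 2021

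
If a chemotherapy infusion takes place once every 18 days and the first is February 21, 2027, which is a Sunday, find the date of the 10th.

August 2, 2027

The 10th occurrence is 9 intervals after the first: 9 × 18 = 162 days after February 21, 2027.
February has 28 days — 7 days to the end of February leaves 155.
March has 31 days (124 left).
April has 30 days (94 left).
May has 31 days (63 left).
June has 30 days (33 left).
July has 31 days (2 left).
2 days into August → August 2, 2027.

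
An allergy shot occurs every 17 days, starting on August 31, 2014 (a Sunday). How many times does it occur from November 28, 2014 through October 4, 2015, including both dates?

Occurrences land 17·i days after August 31, 2014 for i = 0, 1, 2, …
November 28, 2014 is 89 days after the start; 89 ÷ 17 = 5 remainder 4; since the remainder is 4, round up to i = 6. First occurrence in the window: #7 on December 11, 2014 (6×17 = 102 days in).
October 4, 2015 is 399 days after the start; 399 ÷ 17 = 23 remainder 8. Last occurrence in the window: #24 on September 26, 2015.
Occurrences #7 through #24: 18 in total.

18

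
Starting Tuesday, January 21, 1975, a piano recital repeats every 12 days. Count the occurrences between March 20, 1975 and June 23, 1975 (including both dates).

Occurrences land 12·i days after January 21, 1975 for i = 0, 1, 2, …
March 20, 1975 is 58 days after the start; 58 ÷ 12 = 4 remainder 10; since the remainder is 10, round up to i = 5. First occurrence in the window: #6 on March 22, 1975 (5×12 = 60 days in).
June 23, 1975 is 153 days after the start; 153 ÷ 12 = 12 remainder 9. Last occurrence in the window: #13 on June 14, 1975.
Occurrences #6 through #13: 8 in total.

8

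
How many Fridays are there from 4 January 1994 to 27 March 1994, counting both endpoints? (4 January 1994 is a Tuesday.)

12

4 January 1994 is a Tuesday; the first Friday on or after it is 7 January 1994 (3 days later).
From 7 January 1994 to 27 March 1994: 24 + 28 + 27 = 79 days (rest of January, February, March).
79 ÷ 7 = 11 full weeks with remainder 2, so 11 more Fridays after the first → 12.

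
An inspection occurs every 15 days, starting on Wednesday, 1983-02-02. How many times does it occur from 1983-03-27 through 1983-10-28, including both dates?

14

Occurrences land 15·i days after 1983-02-02 for i = 0, 1, 2, …
1983-03-27 is 53 days after the start; 53 ÷ 15 = 3 remainder 8; since the remainder is 8, round up to i = 4. First occurrence in the window: #5 on 1983-04-03 (4×15 = 60 days in).
1983-10-28 is 268 days after the start; 268 ÷ 15 = 17 remainder 13. Last occurrence in the window: #18 on 1983-10-15.
Occurrences #5 through #18: 14 in total.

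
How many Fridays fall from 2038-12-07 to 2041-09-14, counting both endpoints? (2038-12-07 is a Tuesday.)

2038-12-07 is a Tuesday; the first Friday on or after it is 2038-12-10 (3 days later).
From 2038-12-10 to 2041-09-14: 21 + 365 + 366 + 257 = 1009 days (rest of 2038, 2039, 2040, to 2041-09-14 in 2041).
1009 ÷ 7 = 144 full weeks with remainder 1, so 144 more Fridays after the first → 145.

145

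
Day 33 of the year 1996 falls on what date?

January has 31 days (33 − 31 = 2 remain).
2 into February → February 2.

February 2, 1996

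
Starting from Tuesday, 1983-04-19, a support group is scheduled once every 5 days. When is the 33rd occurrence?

The 33rd occurrence is 32 intervals after the first: 32 × 5 = 160 days after 1983-04-19.
April has 30 days — 11 days to the end of April leaves 149.
May has 31 days (118 left).
June has 30 days (88 left).
July has 31 days (57 left).
August has 31 days (26 left).
26 days into September → 1983-09-26.

1983-09-26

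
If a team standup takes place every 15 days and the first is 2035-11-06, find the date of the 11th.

2036-04-04

The 11th occurrence is 10 intervals after the first: 10 × 15 = 150 days after 2035-11-06.
November has 30 days — 24 days to the end of November leaves 126.
December has 31 days (95 left).
January has 31 days (64 left).
February has 29 days (35 left).
March has 31 days (4 left).
4 days into April → 2036-04-04.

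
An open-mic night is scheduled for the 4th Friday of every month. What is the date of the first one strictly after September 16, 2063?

September 2063 starts on a Saturday; its first Friday is the 7th, so the 4th Friday is the 28th — September 28, 2063.
September 28, 2063 is after September 16, 2063, so that is the next one.

September 28, 2063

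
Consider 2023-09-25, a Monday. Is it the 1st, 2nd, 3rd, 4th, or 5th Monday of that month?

Day 25 falls in week ⌈25/7⌉ of the month.
Days 1–7 hold the 1st Monday, 8–14 the 2nd, 15–21 the 3rd, 22–28 the 4th, 29–31 the 5th.
25 is in the range for the 4th.

4th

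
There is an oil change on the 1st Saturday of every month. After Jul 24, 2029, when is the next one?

Aug 4, 2029

Jul 2029 starts on a Sunday, so its 1st Saturday is Jul 7, 2029 (6 days in).
That is not after Jul 24, 2029, so look at Aug 2029.
Aug 2029 starts on a Wednesday, so its 1st Saturday is Aug 4, 2029 (3 days in).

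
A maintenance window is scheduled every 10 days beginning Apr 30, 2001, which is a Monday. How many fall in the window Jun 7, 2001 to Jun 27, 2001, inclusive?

2

Occurrences land 10·i days after Apr 30, 2001 for i = 0, 1, 2, …
Jun 7, 2001 is 38 days after the start; 38 ÷ 10 = 3 remainder 8; since the remainder is 8, round up to i = 4. First occurrence in the window: #5 on Jun 9, 2001 (4×10 = 40 days in).
Jun 27, 2001 is 58 days after the start; 58 ÷ 10 = 5 remainder 8. Last occurrence in the window: #6 on Jun 19, 2001.
Occurrences #5 through #6: 2 in total.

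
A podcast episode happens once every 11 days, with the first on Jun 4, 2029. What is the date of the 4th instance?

The 4th occurrence is 3 intervals after the first: 3 × 11 = 33 days after Jun 4, 2029.
Jun has 30 days — 26 days to the end of Jun leaves 7.
7 days into Jul → Jul 7, 2029.

Jul 7, 2029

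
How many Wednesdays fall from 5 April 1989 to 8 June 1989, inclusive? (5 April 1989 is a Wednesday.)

10

5 April 1989 is a Wednesday; the first Wednesday on or after it is 5 April 1989.
From 5 April 1989 to 8 June 1989: 25 + 31 + 8 = 64 days (rest of April, May, June).
64 ÷ 7 = 9 full weeks with remainder 1, so 9 more Wednesdays after the first → 10.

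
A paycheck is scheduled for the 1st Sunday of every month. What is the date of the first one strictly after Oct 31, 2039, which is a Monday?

Oct 2039 starts on a Saturday, so its 1st Sunday is Oct 2, 2039 (1 day in).
That is not after Oct 31, 2039, so look at Nov 2039.
Nov 2039 starts on a Tuesday, so its 1st Sunday is Nov 6, 2039 (5 days in).

Nov 6, 2039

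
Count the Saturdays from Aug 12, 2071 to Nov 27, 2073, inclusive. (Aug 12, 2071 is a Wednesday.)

120

Aug 12, 2071 is a Wednesday; the first Saturday on or after it is Aug 15, 2071 (3 days later).
From Aug 15, 2071 to Nov 27, 2073: 138 + 366 + 331 = 835 days (rest of 2071, 2072, to Nov 27, 2073 in 2073).
835 ÷ 7 = 119 full weeks with remainder 2, so 119 more Saturdays after the first → 120.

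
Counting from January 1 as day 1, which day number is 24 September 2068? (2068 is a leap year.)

Days in months before September: 31 + 29 + 31 + 30 + 31 + 30 + 31 + 31 = 244.
Plus 24 days into September → day 268.

268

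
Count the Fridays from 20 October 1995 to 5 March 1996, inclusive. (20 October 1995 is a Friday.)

20 October 1995 is a Friday; the first Friday on or after it is 20 October 1995.
From 20 October 1995 to 5 March 1996: 11 + 30 + 31 + 31 + 29 + 5 = 137 days (rest of October, November, December, January, February, March).
137 ÷ 7 = 19 full weeks with remainder 4, so 19 more Fridays after the first → 20.

20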